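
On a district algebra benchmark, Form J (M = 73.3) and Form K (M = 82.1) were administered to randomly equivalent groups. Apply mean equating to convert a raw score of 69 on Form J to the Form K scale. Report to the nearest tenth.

77.8

Mean equating: y = x + (M_Y − M_X) = 69 + (82.1 − 73.3) = 77.8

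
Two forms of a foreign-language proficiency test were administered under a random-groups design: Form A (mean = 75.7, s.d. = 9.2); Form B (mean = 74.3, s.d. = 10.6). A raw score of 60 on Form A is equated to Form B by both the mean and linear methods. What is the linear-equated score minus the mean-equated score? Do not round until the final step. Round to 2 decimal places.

Mean-equated: 60 + (74.3 − 75.7) = 58.60
Linear-equated: (10.6/9.2)(60 − 75.7) + 74.3 = 56.211
Difference = 56.211 − 58.60 = -2.39

-2.39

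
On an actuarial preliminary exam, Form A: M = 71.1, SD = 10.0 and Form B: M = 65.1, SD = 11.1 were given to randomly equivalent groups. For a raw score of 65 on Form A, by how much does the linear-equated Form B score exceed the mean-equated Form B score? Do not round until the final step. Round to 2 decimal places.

-0.67

Mean-equated: 65 + (65.1 − 71.1) = 59.00
Linear-equated: (11.1/10.0)(65 − 71.1) + 65.1 = 58.329
Difference = 58.329 − 59.00 = -0.67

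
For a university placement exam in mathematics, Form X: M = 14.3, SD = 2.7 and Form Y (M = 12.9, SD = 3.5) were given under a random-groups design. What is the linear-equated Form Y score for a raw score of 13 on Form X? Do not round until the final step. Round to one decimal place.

Linear equating: y = (SD_Y/SD_X)(x − M_X) + M_Y
y = (3.5/2.7)(13 − 14.3) + 12.9
y = 1.296296 × -1.3 + 12.9 = -1.6852 + 12.9 = 11.2

11.2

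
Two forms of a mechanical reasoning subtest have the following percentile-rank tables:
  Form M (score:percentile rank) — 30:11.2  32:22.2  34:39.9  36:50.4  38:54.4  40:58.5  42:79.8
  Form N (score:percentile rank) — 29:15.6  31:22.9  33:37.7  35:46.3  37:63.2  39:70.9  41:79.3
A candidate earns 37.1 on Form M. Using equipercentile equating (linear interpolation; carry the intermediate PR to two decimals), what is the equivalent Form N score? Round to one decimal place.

35.7

PR of 37.1 on Form M: 50.4 + (37.1 − 36)/(38 − 36) × (54.4 − 50.4) = 52.60
On Form N, PR 52.60 falls between score 35 (PR 46.3) and 37 (PR 63.2).
Interpolate: 35 + (52.60 − 46.3)/(63.2 − 46.3) × (37 − 35) = 35.7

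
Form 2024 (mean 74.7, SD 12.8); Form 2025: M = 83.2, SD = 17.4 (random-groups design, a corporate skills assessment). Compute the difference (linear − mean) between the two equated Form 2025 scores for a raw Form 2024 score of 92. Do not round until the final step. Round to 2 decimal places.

Mean-equated: 92 + (83.2 − 74.7) = 100.50
Linear-equated: (17.4/12.8)(92 − 74.7) + 83.2 = 106.717
Difference = 106.717 − 100.50 = 6.22

6.22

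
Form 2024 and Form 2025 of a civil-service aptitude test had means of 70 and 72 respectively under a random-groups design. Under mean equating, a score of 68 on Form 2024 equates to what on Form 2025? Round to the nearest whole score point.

Mean equating: y = x + (M_Y − M_X) = 68 + (72 − 70) = 70

70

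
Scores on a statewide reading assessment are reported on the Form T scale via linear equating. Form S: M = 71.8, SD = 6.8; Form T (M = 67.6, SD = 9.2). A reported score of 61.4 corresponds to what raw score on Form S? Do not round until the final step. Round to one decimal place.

Invert y = (SD_Y/SD_X)(x − M_X) + M_Y:
x = (SD_X/SD_Y)(y − M_Y) + M_X = (6.8/9.2)(61.4 − 67.6) + 71.8
x = 0.739130 × -6.200 + 71.8 = 67.2

67.2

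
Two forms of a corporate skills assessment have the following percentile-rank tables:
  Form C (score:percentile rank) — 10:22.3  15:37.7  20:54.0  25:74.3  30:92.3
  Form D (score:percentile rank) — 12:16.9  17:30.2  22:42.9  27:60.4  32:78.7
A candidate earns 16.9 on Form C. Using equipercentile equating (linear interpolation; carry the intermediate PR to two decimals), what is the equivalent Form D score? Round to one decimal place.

22.3

PR of 16.9 on Form C: 37.7 + (16.9 − 15)/(20 − 15) × (54.0 − 37.7) = 43.89
On Form D, PR 43.89 falls between score 22 (PR 42.9) and 27 (PR 60.4).
Interpolate: 22 + (43.89 − 42.9)/(60.4 − 42.9) × (27 − 22) = 22.3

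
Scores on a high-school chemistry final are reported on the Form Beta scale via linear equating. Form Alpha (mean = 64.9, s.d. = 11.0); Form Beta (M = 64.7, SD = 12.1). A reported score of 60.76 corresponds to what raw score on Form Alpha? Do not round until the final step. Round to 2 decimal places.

61.32

Invert y = (SD_Y/SD_X)(x − M_X) + M_Y:
x = (SD_X/SD_Y)(y − M_Y) + M_X = (11.0/12.1)(60.76 − 64.7) + 64.9
x = 0.909091 × -3.940 + 64.9 = 61.32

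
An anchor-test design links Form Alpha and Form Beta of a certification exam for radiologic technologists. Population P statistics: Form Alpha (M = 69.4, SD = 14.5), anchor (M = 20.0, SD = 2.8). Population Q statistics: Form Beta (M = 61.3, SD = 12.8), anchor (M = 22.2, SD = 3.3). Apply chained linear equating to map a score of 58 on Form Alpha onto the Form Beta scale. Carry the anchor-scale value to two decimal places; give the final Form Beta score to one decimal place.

Form Alpha → anchor (Population P): v = (2.8/14.5)(58 − 69.4) + 20.0 = 17.80
anchor → Form Beta (Population Q): y = (12.8/3.3)(17.80 − 22.2) + 61.3 = 44.2

44.2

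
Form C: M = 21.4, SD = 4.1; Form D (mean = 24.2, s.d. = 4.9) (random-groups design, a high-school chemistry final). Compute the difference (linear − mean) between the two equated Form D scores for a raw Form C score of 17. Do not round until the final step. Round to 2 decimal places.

Mean-equated: 17 + (24.2 − 21.4) = 19.80
Linear-equated: (4.9/4.1)(17 − 21.4) + 24.2 = 18.941
Difference = 18.941 − 19.80 = -0.86

-0.86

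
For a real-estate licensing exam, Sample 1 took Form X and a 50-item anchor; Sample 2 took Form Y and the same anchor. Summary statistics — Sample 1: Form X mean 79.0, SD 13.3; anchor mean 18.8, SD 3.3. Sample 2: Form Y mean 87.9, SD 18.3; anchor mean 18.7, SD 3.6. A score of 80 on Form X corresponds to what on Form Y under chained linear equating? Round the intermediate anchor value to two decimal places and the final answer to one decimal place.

89.7

Form X → anchor (Sample 1): v = (3.3/13.3)(80 − 79.0) + 18.8 = 19.05
anchor → Form Y (Sample 2): y = (18.3/3.6)(19.05 − 18.7) + 87.9 = 89.7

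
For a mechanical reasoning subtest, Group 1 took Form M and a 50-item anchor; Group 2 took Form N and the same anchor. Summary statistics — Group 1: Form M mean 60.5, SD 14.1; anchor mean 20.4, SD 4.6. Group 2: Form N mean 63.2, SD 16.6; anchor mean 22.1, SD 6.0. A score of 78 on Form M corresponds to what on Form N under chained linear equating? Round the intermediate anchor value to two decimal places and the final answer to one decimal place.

Form M → anchor (Group 1): v = (4.6/14.1)(78 − 60.5) + 20.4 = 26.11
anchor → Form N (Group 2): y = (16.6/6.0)(26.11 − 22.1) + 63.2 = 74.3

74.3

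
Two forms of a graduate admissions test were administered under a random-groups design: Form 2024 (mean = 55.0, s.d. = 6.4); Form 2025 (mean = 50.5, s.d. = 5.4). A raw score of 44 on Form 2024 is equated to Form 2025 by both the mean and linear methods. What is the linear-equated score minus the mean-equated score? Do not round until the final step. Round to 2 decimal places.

Mean-equated: 44 + (50.5 − 55.0) = 39.50
Linear-equated: (5.4/6.4)(44 − 55.0) + 50.5 = 41.219
Difference = 41.219 − 39.50 = 1.72

1.72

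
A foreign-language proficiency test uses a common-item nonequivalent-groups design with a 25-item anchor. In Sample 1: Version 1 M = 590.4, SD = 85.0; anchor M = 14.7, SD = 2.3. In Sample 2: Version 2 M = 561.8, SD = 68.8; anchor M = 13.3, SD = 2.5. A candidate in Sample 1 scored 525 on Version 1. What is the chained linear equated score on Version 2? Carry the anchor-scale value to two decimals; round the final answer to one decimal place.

Version 1 → anchor (Sample 1): v = (2.3/85.0)(525 − 590.4) + 14.7 = 12.93
anchor → Version 2 (Sample 2): y = (68.8/2.5)(12.93 − 13.3) + 561.8 = 551.6

551.6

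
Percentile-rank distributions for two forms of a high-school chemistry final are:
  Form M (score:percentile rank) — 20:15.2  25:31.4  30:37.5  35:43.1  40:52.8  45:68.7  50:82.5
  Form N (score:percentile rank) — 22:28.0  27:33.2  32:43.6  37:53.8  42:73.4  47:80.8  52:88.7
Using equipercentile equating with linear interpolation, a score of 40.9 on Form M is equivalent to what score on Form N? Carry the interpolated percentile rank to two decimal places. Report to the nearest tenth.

37.5

PR of 40.9 on Form M: 52.8 + (40.9 − 40)/(45 − 40) × (68.7 − 52.8) = 55.66
On Form N, PR 55.66 falls between score 37 (PR 53.8) and 42 (PR 73.4).
Interpolate: 37 + (55.66 − 53.8)/(73.4 − 53.8) × (42 − 37) = 37.5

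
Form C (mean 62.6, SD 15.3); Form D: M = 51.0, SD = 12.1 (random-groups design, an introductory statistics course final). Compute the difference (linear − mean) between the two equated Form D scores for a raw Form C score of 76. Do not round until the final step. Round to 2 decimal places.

Mean-equated: 76 + (51.0 − 62.6) = 64.40
Linear-equated: (12.1/15.3)(76 − 62.6) + 51.0 = 61.597
Difference = 61.597 − 64.40 = -2.80

-2.80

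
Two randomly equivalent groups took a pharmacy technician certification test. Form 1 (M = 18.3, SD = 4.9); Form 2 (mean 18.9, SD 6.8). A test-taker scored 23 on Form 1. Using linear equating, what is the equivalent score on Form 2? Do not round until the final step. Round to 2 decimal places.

25.42

Linear equating: y = (SD_Y/SD_X)(x − M_X) + M_Y
y = (6.8/4.9)(23 − 18.3) + 18.9
y = 1.387755 × 4.7 + 18.9 = 6.5224 + 18.9 = 25.42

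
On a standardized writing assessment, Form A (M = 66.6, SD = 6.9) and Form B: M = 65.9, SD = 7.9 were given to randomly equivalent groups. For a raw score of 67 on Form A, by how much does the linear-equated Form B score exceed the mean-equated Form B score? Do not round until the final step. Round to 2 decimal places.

0.06

Mean-equated: 67 + (65.9 − 66.6) = 66.30
Linear-equated: (7.9/6.9)(67 − 66.6) + 65.9 = 66.358
Difference = 66.358 − 66.30 = 0.06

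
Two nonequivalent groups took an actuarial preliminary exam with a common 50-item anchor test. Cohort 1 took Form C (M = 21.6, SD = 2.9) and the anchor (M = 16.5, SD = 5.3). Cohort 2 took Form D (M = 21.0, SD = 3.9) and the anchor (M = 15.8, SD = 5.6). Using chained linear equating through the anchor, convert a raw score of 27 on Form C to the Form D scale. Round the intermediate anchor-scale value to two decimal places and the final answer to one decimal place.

28.4

Form C → anchor (Cohort 1): v = (5.3/2.9)(27 − 21.6) + 16.5 = 26.37
anchor → Form D (Cohort 2): y = (3.9/5.6)(26.37 − 15.8) + 21.0 = 28.4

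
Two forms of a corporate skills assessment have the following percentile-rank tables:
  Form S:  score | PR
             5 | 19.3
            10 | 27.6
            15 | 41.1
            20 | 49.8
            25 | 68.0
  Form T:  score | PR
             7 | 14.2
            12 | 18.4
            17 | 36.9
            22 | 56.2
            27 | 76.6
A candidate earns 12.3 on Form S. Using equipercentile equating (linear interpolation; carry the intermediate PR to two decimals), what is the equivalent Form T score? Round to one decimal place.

PR of 12.3 on Form S: 27.6 + (12.3 − 10)/(15 − 10) × (41.1 − 27.6) = 33.81
On Form T, PR 33.81 falls between score 12 (PR 18.4) and 17 (PR 36.9).
Interpolate: 12 + (33.81 − 18.4)/(36.9 − 18.4) × (17 − 12) = 16.2

16.2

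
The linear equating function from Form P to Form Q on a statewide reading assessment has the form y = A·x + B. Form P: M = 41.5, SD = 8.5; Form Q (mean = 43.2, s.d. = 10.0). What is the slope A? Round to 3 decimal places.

1.176

A = SD_Y / SD_X = 10.0 / 8.5 = 1.176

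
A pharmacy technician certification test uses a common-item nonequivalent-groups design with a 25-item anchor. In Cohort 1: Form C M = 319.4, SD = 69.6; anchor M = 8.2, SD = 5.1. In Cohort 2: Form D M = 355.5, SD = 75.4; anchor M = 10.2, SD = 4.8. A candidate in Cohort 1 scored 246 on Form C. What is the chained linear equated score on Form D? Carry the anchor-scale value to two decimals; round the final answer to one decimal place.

Form C → anchor (Cohort 1): v = (5.1/69.6)(246 − 319.4) + 8.2 = 2.82
anchor → Form D (Cohort 2): y = (75.4/4.8)(2.82 − 10.2) + 355.5 = 239.6

239.6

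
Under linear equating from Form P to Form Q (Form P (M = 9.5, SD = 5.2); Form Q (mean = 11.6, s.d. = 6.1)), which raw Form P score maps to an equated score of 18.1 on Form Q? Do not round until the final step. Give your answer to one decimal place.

Invert y = (SD_Y/SD_X)(x − M_X) + M_Y:
x = (SD_X/SD_Y)(y − M_Y) + M_X = (5.2/6.1)(18.1 − 11.6) + 9.5
x = 0.852459 × 6.500 + 9.5 = 15.0

15.0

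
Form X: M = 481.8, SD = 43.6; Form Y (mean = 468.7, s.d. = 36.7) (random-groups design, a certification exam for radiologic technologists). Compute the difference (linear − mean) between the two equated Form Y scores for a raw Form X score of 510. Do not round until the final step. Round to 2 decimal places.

Mean-equated: 510 + (468.7 − 481.8) = 496.90
Linear-equated: (36.7/43.6)(510 − 481.8) + 468.7 = 492.437
Difference = 492.437 − 496.90 = -4.46

-4.46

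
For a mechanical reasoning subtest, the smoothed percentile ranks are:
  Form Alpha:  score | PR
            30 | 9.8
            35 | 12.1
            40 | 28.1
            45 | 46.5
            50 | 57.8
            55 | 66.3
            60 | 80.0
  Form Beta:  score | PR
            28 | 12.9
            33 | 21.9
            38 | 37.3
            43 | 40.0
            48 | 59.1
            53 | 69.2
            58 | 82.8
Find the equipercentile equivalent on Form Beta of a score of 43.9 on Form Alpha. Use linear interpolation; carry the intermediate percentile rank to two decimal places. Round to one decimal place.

43.6

PR of 43.9 on Form Alpha: 28.1 + (43.9 − 40)/(45 − 40) × (46.5 − 28.1) = 42.45
On Form Beta, PR 42.45 falls between score 43 (PR 40.0) and 48 (PR 59.1).
Interpolate: 43 + (42.45 − 40.0)/(59.1 − 40.0) × (48 − 43) = 43.6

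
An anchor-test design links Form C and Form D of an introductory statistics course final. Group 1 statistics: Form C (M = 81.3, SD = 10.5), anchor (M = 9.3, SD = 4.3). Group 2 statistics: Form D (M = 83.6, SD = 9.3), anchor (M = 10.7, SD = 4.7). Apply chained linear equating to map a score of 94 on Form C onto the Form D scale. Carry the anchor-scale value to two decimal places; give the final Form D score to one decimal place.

91.1

Form C → anchor (Group 1): v = (4.3/10.5)(94 − 81.3) + 9.3 = 14.50
anchor → Form D (Group 2): y = (9.3/4.7)(14.50 − 10.7) + 83.6 = 91.1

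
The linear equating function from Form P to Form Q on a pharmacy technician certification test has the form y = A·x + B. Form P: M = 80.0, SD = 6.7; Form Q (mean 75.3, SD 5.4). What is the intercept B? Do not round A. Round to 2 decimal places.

A = SD_Y / SD_X = 5.4 / 6.7 = 0.805970
B = M_Y − A·M_X = 75.3 − 0.805970 × 80.0 = 10.82

10.82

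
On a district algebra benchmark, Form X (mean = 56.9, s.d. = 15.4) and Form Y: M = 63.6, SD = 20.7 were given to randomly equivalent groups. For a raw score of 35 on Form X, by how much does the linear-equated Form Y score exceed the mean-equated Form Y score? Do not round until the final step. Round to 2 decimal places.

-7.54

Mean-equated: 35 + (63.6 − 56.9) = 41.70
Linear-equated: (20.7/15.4)(35 − 56.9) + 63.6 = 34.163
Difference = 34.163 − 41.70 = -7.54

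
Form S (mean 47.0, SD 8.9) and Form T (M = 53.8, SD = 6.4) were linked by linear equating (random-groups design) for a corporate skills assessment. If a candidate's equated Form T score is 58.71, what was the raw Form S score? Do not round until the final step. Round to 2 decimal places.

Invert y = (SD_Y/SD_X)(x − M_X) + M_Y:
x = (SD_X/SD_Y)(y − M_Y) + M_X = (8.9/6.4)(58.71 − 53.8) + 47.0
x = 1.390625 × 4.910 + 47.0 = 53.83

53.83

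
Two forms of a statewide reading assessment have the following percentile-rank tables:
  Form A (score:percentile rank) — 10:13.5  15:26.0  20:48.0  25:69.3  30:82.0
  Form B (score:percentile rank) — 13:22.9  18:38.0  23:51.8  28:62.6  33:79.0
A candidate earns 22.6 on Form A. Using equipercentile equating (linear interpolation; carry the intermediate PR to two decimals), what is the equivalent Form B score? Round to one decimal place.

PR of 22.6 on Form A: 48.0 + (22.6 − 20)/(25 − 20) × (69.3 − 48.0) = 59.08
On Form B, PR 59.08 falls between score 23 (PR 51.8) and 28 (PR 62.6).
Interpolate: 23 + (59.08 − 51.8)/(62.6 − 51.8) × (28 − 23) = 26.4

26.4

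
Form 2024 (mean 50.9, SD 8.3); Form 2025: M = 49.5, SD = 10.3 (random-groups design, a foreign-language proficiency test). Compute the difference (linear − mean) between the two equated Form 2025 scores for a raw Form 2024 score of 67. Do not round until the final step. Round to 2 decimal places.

3.88

Mean-equated: 67 + (49.5 − 50.9) = 65.60
Linear-equated: (10.3/8.3)(67 − 50.9) + 49.5 = 69.480
Difference = 69.480 − 65.60 = 3.88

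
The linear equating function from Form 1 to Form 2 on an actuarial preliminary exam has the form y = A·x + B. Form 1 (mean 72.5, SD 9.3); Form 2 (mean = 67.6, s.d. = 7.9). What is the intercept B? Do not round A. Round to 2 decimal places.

A = SD_Y / SD_X = 7.9 / 9.3 = 0.849462
B = M_Y − A·M_X = 67.6 − 0.849462 × 72.5 = 6.01

6.01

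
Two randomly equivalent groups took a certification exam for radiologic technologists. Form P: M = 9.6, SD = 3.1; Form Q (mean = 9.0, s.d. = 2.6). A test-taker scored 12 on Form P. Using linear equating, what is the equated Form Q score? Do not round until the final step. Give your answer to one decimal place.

Linear equating: y = (SD_Y/SD_X)(x − M_X) + M_Y
y = (2.6/3.1)(12 − 9.6) + 9.0
y = 0.838710 × 2.4 + 9.0 = 2.0129 + 9.0 = 11.0

11.0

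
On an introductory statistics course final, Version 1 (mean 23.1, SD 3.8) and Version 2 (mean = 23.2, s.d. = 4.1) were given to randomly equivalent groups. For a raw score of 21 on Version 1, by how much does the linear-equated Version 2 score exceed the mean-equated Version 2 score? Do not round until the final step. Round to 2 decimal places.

Mean-equated: 21 + (23.2 − 23.1) = 21.10
Linear-equated: (4.1/3.8)(21 − 23.1) + 23.2 = 20.934
Difference = 20.934 − 21.10 = -0.17

-0.17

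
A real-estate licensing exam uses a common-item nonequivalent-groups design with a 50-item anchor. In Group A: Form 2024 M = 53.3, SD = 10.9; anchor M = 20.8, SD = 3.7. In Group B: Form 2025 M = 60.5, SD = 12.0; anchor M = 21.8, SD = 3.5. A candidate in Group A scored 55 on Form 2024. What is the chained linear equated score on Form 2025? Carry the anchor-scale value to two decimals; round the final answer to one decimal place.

59.1

Form 2024 → anchor (Group A): v = (3.7/10.9)(55 − 53.3) + 20.8 = 21.38
anchor → Form 2025 (Group B): y = (12.0/3.5)(21.38 − 21.8) + 60.5 = 59.1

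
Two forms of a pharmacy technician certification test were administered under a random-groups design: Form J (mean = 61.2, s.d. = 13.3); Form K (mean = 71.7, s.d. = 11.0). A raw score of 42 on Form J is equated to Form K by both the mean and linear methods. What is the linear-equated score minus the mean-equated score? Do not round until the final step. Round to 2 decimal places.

Mean-equated: 42 + (71.7 − 61.2) = 52.50
Linear-equated: (11.0/13.3)(42 − 61.2) + 71.7 = 55.820
Difference = 55.820 − 52.50 = 3.32

3.32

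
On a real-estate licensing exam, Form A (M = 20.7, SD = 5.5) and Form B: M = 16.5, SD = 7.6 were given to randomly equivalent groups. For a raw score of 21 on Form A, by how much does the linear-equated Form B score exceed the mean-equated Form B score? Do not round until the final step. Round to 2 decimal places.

Mean-equated: 21 + (16.5 − 20.7) = 16.80
Linear-equated: (7.6/5.5)(21 − 20.7) + 16.5 = 16.915
Difference = 16.915 − 16.80 = 0.11

0.11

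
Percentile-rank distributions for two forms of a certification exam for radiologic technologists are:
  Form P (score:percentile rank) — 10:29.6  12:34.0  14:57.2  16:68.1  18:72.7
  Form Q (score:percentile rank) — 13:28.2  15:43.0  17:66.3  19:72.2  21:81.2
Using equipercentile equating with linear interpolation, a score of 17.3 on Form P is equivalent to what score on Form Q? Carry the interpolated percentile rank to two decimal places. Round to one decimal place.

18.6

PR of 17.3 on Form P: 68.1 + (17.3 − 16)/(18 − 16) × (72.7 − 68.1) = 71.09
On Form Q, PR 71.09 falls between score 17 (PR 66.3) and 19 (PR 72.2).
Interpolate: 17 + (71.09 − 66.3)/(72.2 − 66.3) × (19 − 17) = 18.6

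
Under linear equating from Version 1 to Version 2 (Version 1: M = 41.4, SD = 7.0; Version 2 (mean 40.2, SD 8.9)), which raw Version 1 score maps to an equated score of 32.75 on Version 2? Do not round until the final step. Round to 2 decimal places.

35.54

Invert y = (SD_Y/SD_X)(x − M_X) + M_Y:
x = (SD_X/SD_Y)(y − M_Y) + M_X = (7.0/8.9)(32.75 − 40.2) + 41.4
x = 0.786517 × -7.450 + 41.4 = 35.54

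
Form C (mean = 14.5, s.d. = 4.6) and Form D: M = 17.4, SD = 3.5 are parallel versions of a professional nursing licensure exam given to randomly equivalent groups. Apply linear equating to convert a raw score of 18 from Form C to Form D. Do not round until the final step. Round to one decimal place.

20.1

Linear equating: y = (SD_Y/SD_X)(x − M_X) + M_Y
y = (3.5/4.6)(18 − 14.5) + 17.4
y = 0.760870 × 3.5 + 17.4 = 2.6630 + 17.4 = 20.1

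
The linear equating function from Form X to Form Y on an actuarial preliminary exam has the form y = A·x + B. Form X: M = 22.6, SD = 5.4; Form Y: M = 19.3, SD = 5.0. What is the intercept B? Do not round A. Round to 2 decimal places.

A = SD_Y / SD_X = 5.0 / 5.4 = 0.925926
B = M_Y − A·M_X = 19.3 − 0.925926 × 22.6 = -1.63

-1.63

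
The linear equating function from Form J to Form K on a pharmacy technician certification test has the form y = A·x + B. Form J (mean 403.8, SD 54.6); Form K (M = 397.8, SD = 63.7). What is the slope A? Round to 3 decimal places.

A = SD_Y / SD_X = 63.7 / 54.6 = 1.167

1.167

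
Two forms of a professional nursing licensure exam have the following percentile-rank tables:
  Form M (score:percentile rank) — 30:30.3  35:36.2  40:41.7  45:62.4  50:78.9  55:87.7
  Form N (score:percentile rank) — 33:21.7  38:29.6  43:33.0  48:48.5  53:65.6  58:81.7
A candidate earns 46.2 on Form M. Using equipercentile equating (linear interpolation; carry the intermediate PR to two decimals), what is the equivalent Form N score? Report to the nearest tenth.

PR of 46.2 on Form M: 62.4 + (46.2 − 45)/(50 − 45) × (78.9 − 62.4) = 66.36
On Form N, PR 66.36 falls between score 53 (PR 65.6) and 58 (PR 81.7).
Interpolate: 53 + (66.36 − 65.6)/(81.7 − 65.6) × (58 − 53) = 53.2

53.2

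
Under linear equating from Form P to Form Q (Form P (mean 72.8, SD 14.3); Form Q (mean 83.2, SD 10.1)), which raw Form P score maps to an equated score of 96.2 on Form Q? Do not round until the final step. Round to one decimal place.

91.2

Invert y = (SD_Y/SD_X)(x − M_X) + M_Y:
x = (SD_X/SD_Y)(y − M_Y) + M_X = (14.3/10.1)(96.2 − 83.2) + 72.8
x = 1.415842 × 13.000 + 72.8 = 91.2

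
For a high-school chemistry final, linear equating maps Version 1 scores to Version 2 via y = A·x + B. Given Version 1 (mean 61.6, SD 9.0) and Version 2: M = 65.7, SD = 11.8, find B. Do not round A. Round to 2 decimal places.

-15.06

A = SD_Y / SD_X = 11.8 / 9.0 = 1.311111
B = M_Y − A·M_X = 65.7 − 1.311111 × 61.6 = -15.06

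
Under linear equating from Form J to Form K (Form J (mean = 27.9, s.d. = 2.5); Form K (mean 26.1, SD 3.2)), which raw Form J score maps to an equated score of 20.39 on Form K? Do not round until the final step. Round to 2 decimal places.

23.44

Invert y = (SD_Y/SD_X)(x − M_X) + M_Y:
x = (SD_X/SD_Y)(y − M_Y) + M_X = (2.5/3.2)(20.39 − 26.1) + 27.9
x = 0.781250 × -5.710 + 27.9 = 23.44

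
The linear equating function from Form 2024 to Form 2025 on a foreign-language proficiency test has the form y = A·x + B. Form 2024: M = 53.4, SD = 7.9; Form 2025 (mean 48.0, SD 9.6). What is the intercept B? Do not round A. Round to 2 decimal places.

A = SD_Y / SD_X = 9.6 / 7.9 = 1.215190
B = M_Y − A·M_X = 48.0 − 1.215190 × 53.4 = -16.89

-16.89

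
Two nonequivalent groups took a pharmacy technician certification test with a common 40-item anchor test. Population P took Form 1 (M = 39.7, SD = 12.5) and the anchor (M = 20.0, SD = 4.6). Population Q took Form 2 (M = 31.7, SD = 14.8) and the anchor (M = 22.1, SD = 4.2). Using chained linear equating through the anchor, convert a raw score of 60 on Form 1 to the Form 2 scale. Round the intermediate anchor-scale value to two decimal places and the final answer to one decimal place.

50.6

Form 1 → anchor (Population P): v = (4.6/12.5)(60 − 39.7) + 20.0 = 27.47
anchor → Form 2 (Population Q): y = (14.8/4.2)(27.47 − 22.1) + 31.7 = 50.6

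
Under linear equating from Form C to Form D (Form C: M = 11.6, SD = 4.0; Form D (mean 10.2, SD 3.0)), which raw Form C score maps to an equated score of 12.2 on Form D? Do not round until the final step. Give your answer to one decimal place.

Invert y = (SD_Y/SD_X)(x − M_X) + M_Y:
x = (SD_X/SD_Y)(y − M_Y) + M_X = (4.0/3.0)(12.2 − 10.2) + 11.6
x = 1.333333 × 2.000 + 11.6 = 14.3

14.3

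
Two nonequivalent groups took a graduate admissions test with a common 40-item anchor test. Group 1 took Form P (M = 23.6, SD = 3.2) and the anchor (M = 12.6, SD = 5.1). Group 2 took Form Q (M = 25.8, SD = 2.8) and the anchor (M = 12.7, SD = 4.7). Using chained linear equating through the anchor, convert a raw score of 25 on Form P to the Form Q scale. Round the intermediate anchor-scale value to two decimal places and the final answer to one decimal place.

27.1

Form P → anchor (Group 1): v = (5.1/3.2)(25 − 23.6) + 12.6 = 14.83
anchor → Form Q (Group 2): y = (2.8/4.7)(14.83 − 12.7) + 25.8 = 27.1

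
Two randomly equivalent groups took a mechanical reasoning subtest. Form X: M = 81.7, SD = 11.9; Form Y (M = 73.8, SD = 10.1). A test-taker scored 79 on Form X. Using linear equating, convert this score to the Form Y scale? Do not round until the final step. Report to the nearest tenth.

71.5

Linear equating: y = (SD_Y/SD_X)(x − M_X) + M_Y
y = (10.1/11.9)(79 − 81.7) + 73.8
y = 0.848739 × -2.7 + 73.8 = -2.2916 + 73.8 = 71.5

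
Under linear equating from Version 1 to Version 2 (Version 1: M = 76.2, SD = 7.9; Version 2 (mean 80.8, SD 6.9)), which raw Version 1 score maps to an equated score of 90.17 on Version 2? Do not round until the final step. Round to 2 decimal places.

86.93

Invert y = (SD_Y/SD_X)(x − M_X) + M_Y:
x = (SD_X/SD_Y)(y − M_Y) + M_X = (7.9/6.9)(90.17 − 80.8) + 76.2
x = 1.144928 × 9.370 + 76.2 = 86.93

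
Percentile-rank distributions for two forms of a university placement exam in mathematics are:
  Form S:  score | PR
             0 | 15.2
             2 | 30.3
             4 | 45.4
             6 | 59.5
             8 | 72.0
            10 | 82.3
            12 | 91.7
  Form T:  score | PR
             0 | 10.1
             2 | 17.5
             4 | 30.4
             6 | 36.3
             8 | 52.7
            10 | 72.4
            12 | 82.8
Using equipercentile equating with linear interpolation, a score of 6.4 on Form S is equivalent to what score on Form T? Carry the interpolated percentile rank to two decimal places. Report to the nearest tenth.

8.9

PR of 6.4 on Form S: 59.5 + (6.4 − 6)/(8 − 6) × (72.0 − 59.5) = 62.00
On Form T, PR 62.00 falls between score 8 (PR 52.7) and 10 (PR 72.4).
Interpolate: 8 + (62.00 − 52.7)/(72.4 − 52.7) × (10 − 8) = 8.9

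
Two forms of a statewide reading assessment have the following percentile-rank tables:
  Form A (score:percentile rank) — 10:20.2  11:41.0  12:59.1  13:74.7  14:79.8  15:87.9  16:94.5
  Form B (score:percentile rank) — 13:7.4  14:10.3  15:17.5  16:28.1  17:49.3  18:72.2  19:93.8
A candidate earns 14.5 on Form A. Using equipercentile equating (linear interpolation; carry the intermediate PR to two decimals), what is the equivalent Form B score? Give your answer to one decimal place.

18.5

PR of 14.5 on Form A: 79.8 + (14.5 − 14)/(15 − 14) × (87.9 − 79.8) = 83.85
On Form B, PR 83.85 falls between score 18 (PR 72.2) and 19 (PR 93.8).
Interpolate: 18 + (83.85 − 72.2)/(93.8 − 72.2) × (19 − 18) = 18.5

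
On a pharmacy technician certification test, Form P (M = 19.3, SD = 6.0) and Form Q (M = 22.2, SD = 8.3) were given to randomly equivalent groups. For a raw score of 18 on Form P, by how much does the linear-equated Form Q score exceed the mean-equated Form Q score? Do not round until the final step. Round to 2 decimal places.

-0.50

Mean-equated: 18 + (22.2 − 19.3) = 20.90
Linear-equated: (8.3/6.0)(18 − 19.3) + 22.2 = 20.402
Difference = 20.402 − 20.90 = -0.50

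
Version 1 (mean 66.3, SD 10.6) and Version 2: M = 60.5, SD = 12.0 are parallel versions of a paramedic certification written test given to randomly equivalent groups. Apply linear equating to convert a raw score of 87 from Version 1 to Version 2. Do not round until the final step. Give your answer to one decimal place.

83.9

Linear equating: y = (SD_Y/SD_X)(x − M_X) + M_Y
y = (12.0/10.6)(87 − 66.3) + 60.5
y = 1.132075 × 20.7 + 60.5 = 23.4340 + 60.5 = 83.9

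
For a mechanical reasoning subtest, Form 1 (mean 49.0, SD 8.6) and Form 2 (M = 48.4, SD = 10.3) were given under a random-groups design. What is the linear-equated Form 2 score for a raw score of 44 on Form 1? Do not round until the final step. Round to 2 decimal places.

Linear equating: y = (SD_Y/SD_X)(x − M_X) + M_Y
y = (10.3/8.6)(44 − 49.0) + 48.4
y = 1.197674 × -5.0 + 48.4 = -5.9884 + 48.4 = 42.41

42.41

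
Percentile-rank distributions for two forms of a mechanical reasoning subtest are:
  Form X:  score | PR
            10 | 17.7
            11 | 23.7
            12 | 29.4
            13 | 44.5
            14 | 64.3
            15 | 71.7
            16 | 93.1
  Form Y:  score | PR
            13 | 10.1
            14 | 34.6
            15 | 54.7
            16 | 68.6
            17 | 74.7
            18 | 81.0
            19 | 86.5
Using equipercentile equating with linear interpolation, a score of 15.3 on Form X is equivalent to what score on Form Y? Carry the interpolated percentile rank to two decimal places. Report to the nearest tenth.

PR of 15.3 on Form X: 71.7 + (15.3 − 15)/(16 − 15) × (93.1 − 71.7) = 78.12
On Form Y, PR 78.12 falls between score 17 (PR 74.7) and 18 (PR 81.0).
Interpolate: 17 + (78.12 − 74.7)/(81.0 − 74.7) × (18 − 17) = 17.5

17.5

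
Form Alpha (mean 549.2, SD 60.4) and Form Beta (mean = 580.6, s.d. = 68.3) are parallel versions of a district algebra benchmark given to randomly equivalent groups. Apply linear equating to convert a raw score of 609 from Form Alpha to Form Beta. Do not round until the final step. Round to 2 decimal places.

Linear equating: y = (SD_Y/SD_X)(x − M_X) + M_Y
y = (68.3/60.4)(609 − 549.2) + 580.6
y = 1.130795 × 59.8 + 580.6 = 67.6215 + 580.6 = 648.22

648.22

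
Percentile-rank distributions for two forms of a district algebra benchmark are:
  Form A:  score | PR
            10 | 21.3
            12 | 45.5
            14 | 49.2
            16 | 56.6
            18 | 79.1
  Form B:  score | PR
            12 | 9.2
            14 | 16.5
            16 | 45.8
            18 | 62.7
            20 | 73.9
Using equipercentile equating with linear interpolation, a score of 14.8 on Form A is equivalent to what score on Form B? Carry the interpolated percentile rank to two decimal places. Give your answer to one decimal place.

PR of 14.8 on Form A: 49.2 + (14.8 − 14)/(16 − 14) × (56.6 − 49.2) = 52.16
On Form B, PR 52.16 falls between score 16 (PR 45.8) and 18 (PR 62.7).
Interpolate: 16 + (52.16 − 45.8)/(62.7 − 45.8) × (18 − 16) = 16.8

16.8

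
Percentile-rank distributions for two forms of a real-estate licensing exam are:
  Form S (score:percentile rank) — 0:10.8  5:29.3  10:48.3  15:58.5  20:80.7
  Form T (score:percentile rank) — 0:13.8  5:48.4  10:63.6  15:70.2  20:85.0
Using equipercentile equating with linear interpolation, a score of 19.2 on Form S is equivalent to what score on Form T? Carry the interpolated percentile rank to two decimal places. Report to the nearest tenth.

PR of 19.2 on Form S: 58.5 + (19.2 − 15)/(20 − 15) × (80.7 − 58.5) = 77.15
On Form T, PR 77.15 falls between score 15 (PR 70.2) and 20 (PR 85.0).
Interpolate: 15 + (77.15 − 70.2)/(85.0 − 70.2) × (20 − 15) = 17.3

17.3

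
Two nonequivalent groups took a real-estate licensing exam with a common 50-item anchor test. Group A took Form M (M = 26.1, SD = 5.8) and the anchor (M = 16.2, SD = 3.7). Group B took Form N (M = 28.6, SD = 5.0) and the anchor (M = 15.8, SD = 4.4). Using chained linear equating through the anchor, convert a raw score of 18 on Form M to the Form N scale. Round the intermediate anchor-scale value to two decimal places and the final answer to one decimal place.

23.2

Form M → anchor (Group A): v = (3.7/5.8)(18 − 26.1) + 16.2 = 11.03
anchor → Form N (Group B): y = (5.0/4.4)(11.03 − 15.8) + 28.6 = 23.2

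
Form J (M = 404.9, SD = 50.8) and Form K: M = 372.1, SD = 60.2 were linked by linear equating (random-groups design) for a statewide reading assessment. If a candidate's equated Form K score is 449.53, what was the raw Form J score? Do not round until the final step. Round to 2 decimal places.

Invert y = (SD_Y/SD_X)(x − M_X) + M_Y:
x = (SD_X/SD_Y)(y − M_Y) + M_X = (50.8/60.2)(449.53 − 372.1) + 404.9
x = 0.843854 × 77.430 + 404.9 = 470.24

470.24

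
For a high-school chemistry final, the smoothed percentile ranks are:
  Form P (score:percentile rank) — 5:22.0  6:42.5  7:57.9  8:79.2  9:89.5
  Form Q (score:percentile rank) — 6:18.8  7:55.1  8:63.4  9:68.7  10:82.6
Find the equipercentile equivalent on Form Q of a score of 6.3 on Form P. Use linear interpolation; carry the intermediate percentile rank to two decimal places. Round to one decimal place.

6.8

PR of 6.3 on Form P: 42.5 + (6.3 − 6)/(7 − 6) × (57.9 − 42.5) = 47.12
On Form Q, PR 47.12 falls between score 6 (PR 18.8) and 7 (PR 55.1).
Interpolate: 6 + (47.12 − 18.8)/(55.1 − 18.8) × (7 − 6) = 6.8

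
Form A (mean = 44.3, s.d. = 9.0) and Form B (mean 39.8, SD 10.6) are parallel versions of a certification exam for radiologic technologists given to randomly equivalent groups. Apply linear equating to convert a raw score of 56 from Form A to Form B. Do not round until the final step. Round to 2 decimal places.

Linear equating: y = (SD_Y/SD_X)(x − M_X) + M_Y
y = (10.6/9.0)(56 − 44.3) + 39.8
y = 1.177778 × 11.7 + 39.8 = 13.7800 + 39.8 = 53.58

53.58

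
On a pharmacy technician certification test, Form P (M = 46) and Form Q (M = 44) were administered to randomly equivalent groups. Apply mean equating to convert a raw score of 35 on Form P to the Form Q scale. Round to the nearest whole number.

Mean equating: y = x + (M_Y − M_X) = 35 + (44 − 46) = 33

33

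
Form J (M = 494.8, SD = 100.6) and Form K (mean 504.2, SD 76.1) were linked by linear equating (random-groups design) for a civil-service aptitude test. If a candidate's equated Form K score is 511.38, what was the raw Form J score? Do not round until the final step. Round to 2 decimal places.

Invert y = (SD_Y/SD_X)(x − M_X) + M_Y:
x = (SD_X/SD_Y)(y − M_Y) + M_X = (100.6/76.1)(511.38 − 504.2) + 494.8
x = 1.321945 × 7.180 + 494.8 = 504.29

504.29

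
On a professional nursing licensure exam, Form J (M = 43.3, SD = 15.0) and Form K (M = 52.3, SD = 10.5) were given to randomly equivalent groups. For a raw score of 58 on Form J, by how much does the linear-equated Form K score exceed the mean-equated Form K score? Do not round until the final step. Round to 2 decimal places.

Mean-equated: 58 + (52.3 − 43.3) = 67.00
Linear-equated: (10.5/15.0)(58 − 43.3) + 52.3 = 62.590
Difference = 62.590 − 67.00 = -4.41

-4.41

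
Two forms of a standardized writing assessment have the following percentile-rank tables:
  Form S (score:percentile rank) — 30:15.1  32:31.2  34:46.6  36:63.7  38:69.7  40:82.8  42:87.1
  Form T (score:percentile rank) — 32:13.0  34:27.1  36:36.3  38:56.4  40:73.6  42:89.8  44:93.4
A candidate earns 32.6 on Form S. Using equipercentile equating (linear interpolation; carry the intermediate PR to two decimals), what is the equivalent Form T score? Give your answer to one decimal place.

PR of 32.6 on Form S: 31.2 + (32.6 − 32)/(34 − 32) × (46.6 − 31.2) = 35.82
On Form T, PR 35.82 falls between score 34 (PR 27.1) and 36 (PR 36.3).
Interpolate: 34 + (35.82 − 27.1)/(36.3 − 27.1) × (36 − 34) = 35.9

35.9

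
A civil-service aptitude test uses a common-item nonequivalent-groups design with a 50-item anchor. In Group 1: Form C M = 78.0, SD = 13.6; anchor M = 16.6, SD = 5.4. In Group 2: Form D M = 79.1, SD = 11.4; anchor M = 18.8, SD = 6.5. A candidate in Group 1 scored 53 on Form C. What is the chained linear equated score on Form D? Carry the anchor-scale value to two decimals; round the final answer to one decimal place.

57.8

Form C → anchor (Group 1): v = (5.4/13.6)(53 − 78.0) + 16.6 = 6.67
anchor → Form D (Group 2): y = (11.4/6.5)(6.67 − 18.8) + 79.1 = 57.8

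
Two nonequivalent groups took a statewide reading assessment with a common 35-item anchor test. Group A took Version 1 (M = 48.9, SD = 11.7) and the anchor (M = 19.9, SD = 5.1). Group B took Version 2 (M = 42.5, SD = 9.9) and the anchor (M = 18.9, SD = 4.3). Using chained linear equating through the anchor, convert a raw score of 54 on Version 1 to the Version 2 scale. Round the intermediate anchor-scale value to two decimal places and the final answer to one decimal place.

49.9

Version 1 → anchor (Group A): v = (5.1/11.7)(54 − 48.9) + 19.9 = 22.12
anchor → Version 2 (Group B): y = (9.9/4.3)(22.12 − 18.9) + 42.5 = 49.9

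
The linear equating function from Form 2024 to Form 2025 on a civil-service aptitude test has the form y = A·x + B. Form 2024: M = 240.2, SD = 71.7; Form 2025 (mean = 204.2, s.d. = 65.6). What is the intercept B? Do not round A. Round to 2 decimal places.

-15.56

A = SD_Y / SD_X = 65.6 / 71.7 = 0.914923
B = M_Y − A·M_X = 204.2 − 0.914923 × 240.2 = -15.56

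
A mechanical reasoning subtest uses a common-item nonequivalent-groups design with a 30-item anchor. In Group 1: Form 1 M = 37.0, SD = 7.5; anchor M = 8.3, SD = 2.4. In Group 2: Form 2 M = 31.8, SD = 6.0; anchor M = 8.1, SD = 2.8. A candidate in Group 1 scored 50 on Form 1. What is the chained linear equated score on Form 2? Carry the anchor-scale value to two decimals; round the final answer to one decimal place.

41.1

Form 1 → anchor (Group 1): v = (2.4/7.5)(50 − 37.0) + 8.3 = 12.46
anchor → Form 2 (Group 2): y = (6.0/2.8)(12.46 − 8.1) + 31.8 = 41.1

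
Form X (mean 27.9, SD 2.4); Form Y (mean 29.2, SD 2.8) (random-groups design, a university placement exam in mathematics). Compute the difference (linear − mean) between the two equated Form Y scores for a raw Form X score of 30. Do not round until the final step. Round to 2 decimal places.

Mean-equated: 30 + (29.2 − 27.9) = 31.30
Linear-equated: (2.8/2.4)(30 − 27.9) + 29.2 = 31.650
Difference = 31.650 − 31.30 = 0.35

0.35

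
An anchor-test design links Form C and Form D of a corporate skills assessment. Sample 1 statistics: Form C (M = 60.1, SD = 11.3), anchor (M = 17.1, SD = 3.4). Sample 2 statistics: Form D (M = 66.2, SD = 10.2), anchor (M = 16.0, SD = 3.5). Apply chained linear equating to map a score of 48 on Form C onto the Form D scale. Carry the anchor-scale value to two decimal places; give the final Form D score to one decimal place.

58.8

Form C → anchor (Sample 1): v = (3.4/11.3)(48 − 60.1) + 17.1 = 13.46
anchor → Form D (Sample 2): y = (10.2/3.5)(13.46 − 16.0) + 66.2 = 58.8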